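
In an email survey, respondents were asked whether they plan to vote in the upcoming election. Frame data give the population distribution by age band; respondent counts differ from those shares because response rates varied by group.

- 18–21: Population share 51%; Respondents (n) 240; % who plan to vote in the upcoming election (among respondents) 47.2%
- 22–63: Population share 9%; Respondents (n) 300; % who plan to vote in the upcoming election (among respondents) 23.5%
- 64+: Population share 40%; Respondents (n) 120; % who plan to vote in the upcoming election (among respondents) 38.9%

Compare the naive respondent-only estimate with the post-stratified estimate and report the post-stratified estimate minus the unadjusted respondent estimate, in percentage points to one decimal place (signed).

+6.8 percentage points

Without adjustment, the pooled respondent share is:
  (240/660)×47.2 + (300/660)×23.5 + (120/660)×38.9 = 34.9182%
Post-stratified estimate weights by population shares:
  0.51×47.2 + 0.09×23.5 + 0.4×38.9 = 41.747%
Difference = 41.747 − 34.9182 = 6.8288 pp.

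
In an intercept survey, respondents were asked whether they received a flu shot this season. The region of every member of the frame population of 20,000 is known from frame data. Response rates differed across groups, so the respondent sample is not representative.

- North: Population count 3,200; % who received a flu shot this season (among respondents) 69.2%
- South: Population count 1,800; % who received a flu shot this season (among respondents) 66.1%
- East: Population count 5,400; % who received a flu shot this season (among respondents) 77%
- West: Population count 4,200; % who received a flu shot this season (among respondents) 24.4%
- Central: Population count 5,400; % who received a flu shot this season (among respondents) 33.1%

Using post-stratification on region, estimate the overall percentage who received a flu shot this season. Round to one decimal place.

Weight each group's respondent value by its population share:
  North: (3,200/20,000) × 69.2 = 11.072
  South: (1,800/20,000) × 66.1 = 5.949
  East: (5,400/20,000) × 77 = 20.79
  West: (4,200/20,000) × 24.4 = 5.124
  Central: (5,400/20,000) × 33.1 = 8.937
Post-stratified estimate = 51.872 → 51.9%.

51.9%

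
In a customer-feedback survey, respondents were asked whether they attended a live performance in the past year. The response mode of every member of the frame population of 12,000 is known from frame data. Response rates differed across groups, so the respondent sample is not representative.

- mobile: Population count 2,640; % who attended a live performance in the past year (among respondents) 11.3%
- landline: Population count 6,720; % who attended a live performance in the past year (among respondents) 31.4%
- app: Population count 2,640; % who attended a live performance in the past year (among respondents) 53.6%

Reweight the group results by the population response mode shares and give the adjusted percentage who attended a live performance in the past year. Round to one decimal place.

31.9%

Each cell contributes population-share × respondent value:
  mobile: (2,640/12,000) × 11.3 = 2.486
  landline: (6,720/12,000) × 31.4 = 17.584
  app: (2,640/12,000) × 53.6 = 11.792
Post-stratified estimate = 31.862 → 31.9%.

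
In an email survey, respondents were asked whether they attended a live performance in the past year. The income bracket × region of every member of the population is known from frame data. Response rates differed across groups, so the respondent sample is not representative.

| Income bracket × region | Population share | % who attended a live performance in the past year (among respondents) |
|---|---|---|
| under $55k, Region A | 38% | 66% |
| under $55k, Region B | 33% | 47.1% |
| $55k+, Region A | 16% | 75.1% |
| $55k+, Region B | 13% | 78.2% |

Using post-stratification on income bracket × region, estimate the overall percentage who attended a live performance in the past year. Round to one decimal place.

62.8%

Post-stratification weights by population share, not respondent share:
  under $55k, Region A: 0.38 × 66 = 25.08
  under $55k, Region B: 0.33 × 47.1 = 15.543
  $55k+, Region A: 0.16 × 75.1 = 12.016
  $55k+, Region B: 0.13 × 78.2 = 10.166
Post-stratified estimate = 62.805 → 62.8%.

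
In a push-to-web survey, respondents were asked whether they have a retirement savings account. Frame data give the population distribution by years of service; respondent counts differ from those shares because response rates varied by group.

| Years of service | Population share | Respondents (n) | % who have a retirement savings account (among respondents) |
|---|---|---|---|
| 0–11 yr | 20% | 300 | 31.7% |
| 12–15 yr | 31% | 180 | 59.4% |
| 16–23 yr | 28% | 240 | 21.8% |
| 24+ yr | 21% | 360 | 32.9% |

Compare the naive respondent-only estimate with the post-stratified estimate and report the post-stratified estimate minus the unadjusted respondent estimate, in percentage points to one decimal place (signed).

+3.3 percentage points

Without adjustment, the pooled respondent share is:
  (300/1080)×31.7 + (180/1080)×59.4 + (240/1080)×21.8 + (360/1080)×32.9 = 34.5167%
Post-stratified estimate weights by population shares:
  0.2×31.7 + 0.31×59.4 + 0.28×21.8 + 0.21×32.9 = 37.767%
Difference = 37.767 − 34.5167 = 3.2503 pp.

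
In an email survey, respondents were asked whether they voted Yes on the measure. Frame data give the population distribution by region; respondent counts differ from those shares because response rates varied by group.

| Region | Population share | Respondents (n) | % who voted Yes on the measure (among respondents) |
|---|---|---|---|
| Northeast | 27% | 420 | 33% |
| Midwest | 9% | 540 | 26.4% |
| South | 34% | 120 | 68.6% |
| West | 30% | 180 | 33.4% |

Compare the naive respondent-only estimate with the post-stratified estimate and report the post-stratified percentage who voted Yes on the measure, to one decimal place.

Unadjusted (pooled respondent) estimate weights by respondent counts:
  (420/1260)×33 + (540/1260)×26.4 + (120/1260)×68.6 + (180/1260)×33.4 = 33.619%
Post-stratified estimate weights by population shares:
  0.27×33 + 0.09×26.4 + 0.34×68.6 + 0.3×33.4 = 44.63%

44.6%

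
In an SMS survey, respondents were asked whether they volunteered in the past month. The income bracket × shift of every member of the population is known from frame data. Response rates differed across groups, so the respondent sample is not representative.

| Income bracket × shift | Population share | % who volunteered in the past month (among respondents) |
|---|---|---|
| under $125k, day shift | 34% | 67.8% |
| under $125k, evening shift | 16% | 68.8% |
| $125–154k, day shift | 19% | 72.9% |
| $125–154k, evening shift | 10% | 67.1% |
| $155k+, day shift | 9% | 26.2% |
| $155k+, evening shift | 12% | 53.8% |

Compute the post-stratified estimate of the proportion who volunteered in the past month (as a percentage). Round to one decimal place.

Weight each group's respondent value by its population share:
  under $125k, day shift: 0.34 × 67.8 = 23.052
  under $125k, evening shift: 0.16 × 68.8 = 11.008
  $125–154k, day shift: 0.19 × 72.9 = 13.851
  $125–154k, evening shift: 0.1 × 67.1 = 6.71
  $155k+, day shift: 0.09 × 26.2 = 2.358
  $155k+, evening shift: 0.12 × 53.8 = 6.456
Post-stratified estimate = 63.435 → 63.4%.

63.4%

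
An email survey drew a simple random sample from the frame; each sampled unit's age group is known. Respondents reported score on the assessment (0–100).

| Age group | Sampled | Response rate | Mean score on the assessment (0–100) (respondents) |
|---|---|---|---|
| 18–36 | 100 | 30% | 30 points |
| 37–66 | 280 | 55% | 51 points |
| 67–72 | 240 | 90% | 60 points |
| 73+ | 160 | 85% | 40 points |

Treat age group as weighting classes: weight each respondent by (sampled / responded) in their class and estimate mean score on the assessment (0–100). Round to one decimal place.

48.8

Inverse-response-rate weighting restores each class to its sampled count, so class totals weight by n_sampled:
  18–36: 100 × 30 = 3000
  37–66: 280 × 51 = 14,280
  67–72: 240 × 60 = 14,400
  73+: 160 × 40 = 6400
Adjusted estimate = 38,080 / 780 = 48.8205 → 48.8.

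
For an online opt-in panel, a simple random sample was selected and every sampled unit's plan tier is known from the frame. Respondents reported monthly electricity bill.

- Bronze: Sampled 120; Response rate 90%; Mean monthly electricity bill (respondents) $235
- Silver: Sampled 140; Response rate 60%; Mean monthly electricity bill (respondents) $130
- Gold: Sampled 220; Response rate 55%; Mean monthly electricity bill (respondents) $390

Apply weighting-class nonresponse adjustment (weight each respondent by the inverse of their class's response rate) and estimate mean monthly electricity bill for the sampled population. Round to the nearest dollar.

Inverse-response-rate weighting restores each class to its sampled count, so class totals weight by n_sampled:
  Bronze: 120 × 235 = 28,200
  Silver: 140 × 130 = 18,200
  Gold: 220 × 390 = 85,800
Adjusted estimate = 132,200 / 480 = 275.417 → $275.

$275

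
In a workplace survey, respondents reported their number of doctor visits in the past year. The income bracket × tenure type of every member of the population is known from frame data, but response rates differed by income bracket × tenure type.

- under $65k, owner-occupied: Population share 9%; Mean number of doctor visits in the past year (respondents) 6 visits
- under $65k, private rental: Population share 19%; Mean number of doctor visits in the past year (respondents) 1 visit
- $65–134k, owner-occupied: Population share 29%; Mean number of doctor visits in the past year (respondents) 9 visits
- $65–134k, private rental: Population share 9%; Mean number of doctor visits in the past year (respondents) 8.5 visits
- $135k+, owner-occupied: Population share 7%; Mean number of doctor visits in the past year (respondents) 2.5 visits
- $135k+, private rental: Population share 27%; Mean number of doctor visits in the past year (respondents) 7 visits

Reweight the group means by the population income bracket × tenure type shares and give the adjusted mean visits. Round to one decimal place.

6.2

Each cell contributes population-share × respondent value:
  under $65k, owner-occupied: 0.09 × 6 = 0.54
  under $65k, private rental: 0.19 × 1 = 0.19
  $65–134k, owner-occupied: 0.29 × 9 = 2.61
  $65–134k, private rental: 0.09 × 8.5 = 0.765
  $135k+, owner-occupied: 0.07 × 2.5 = 0.175
  $135k+, private rental: 0.27 × 7 = 1.89
Post-stratified estimate = 6.17 → 6.2.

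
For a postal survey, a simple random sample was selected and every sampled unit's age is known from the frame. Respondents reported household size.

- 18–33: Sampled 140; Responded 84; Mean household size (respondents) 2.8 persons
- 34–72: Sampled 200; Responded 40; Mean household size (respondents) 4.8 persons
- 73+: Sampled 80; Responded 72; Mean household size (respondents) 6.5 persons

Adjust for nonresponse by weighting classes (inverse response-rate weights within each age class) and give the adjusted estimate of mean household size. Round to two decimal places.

Class response rates: 18–33 84/140 = 60%, 34–72 40/200 = 20%, 73+ 72/80 = 90%.
With weight = n_sampled/n_responded per class, the weighted class total is n_sampled:
  18–33: 140 × 2.8 = 392
  34–72: 200 × 4.8 = 960
  73+: 80 × 6.5 = 520
Adjusted estimate = 1872 / 420 = 4.45714 → 4.46.

4.46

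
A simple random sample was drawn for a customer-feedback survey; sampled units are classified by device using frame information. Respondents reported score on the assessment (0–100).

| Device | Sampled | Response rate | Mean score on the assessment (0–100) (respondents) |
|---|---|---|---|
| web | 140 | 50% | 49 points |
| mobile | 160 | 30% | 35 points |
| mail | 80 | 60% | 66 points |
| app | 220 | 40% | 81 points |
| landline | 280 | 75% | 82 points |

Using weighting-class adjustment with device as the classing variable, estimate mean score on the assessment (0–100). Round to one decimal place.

66.5

Inverse-response-rate weighting restores each class to its sampled count, so class totals weight by n_sampled:
  web: 140 × 49 = 6860
  mobile: 160 × 35 = 5600
  mail: 80 × 66 = 5280
  app: 220 × 81 = 17,820
  landline: 280 × 82 = 22,960
Adjusted estimate = 58,520 / 880 = 66.5 → 66.5.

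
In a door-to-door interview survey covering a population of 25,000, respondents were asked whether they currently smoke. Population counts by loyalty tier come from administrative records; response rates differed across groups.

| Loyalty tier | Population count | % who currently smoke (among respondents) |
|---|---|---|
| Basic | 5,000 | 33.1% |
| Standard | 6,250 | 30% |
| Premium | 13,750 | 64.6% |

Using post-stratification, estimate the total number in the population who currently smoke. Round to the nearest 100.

12,400

Estimated count per cell = population count × respondent percentage:
  Basic: 5,000 × 33.1% = 1655
  Standard: 6,250 × 30% = 1875
  Premium: 13,750 × 64.6% = 8882.5
Estimated total = 12412.5 → 12,400.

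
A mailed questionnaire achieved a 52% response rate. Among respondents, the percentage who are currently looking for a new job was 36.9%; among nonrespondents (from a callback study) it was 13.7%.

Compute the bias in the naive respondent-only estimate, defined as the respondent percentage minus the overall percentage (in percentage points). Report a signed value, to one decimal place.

Nonresponse fraction = 1 − 0.52 = 0.48.
Bias = (nonresponse fraction) × (respondent percentage − nonrespondent percentage)
     = 0.48 × (36.9 − 13.7) = 0.48 × 23.2 = 11.136.

+11.1 percentage points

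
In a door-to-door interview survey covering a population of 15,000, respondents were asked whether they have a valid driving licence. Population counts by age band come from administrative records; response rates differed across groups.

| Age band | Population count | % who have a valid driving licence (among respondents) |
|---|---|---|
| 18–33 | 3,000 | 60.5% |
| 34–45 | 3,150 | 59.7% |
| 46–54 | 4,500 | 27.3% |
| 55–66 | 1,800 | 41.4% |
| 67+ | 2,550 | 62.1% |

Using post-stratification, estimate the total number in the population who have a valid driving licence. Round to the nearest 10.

7,250

Each cell contributes its population count × the respondent rate:
  18–33: 3,000 × 60.5% = 1815
  34–45: 3,150 × 59.7% = 1880.55
  46–54: 4,500 × 27.3% = 1228.5
  55–66: 1,800 × 41.4% = 745.2
  67+: 2,550 × 62.1% = 1583.55
Estimated total = 7252.8 → 7,250.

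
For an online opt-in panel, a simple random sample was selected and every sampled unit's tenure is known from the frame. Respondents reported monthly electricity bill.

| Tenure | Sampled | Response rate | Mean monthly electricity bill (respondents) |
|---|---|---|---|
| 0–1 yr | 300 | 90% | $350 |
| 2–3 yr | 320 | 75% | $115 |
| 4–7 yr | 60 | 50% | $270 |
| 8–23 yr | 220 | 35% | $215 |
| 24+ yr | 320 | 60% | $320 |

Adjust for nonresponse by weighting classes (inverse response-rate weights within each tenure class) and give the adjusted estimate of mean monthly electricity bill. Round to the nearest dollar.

Each respondent's weight = sampled/responded in their class; summing within a class gives n_sampled, so:
  0–1 yr: 300 × 350 = 105,000
  2–3 yr: 320 × 115 = 36,800
  4–7 yr: 60 × 270 = 16,200
  8–23 yr: 220 × 215 = 47,300
  24+ yr: 320 × 320 = 102,400
Adjusted estimate = 307,700 / 1,220 = 252.213 → $252.

$252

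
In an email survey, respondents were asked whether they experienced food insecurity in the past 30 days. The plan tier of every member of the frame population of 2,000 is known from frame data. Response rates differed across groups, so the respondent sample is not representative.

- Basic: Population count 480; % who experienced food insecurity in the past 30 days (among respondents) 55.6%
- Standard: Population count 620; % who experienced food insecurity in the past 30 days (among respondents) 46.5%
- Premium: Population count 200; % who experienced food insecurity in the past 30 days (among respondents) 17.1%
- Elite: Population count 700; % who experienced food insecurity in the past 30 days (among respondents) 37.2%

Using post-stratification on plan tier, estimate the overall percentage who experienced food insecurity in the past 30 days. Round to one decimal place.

42.5%

Reweight to the known plan tier distribution:
  Basic: (480/2,000) × 55.6 = 13.344
  Standard: (620/2,000) × 46.5 = 14.415
  Premium: (200/2,000) × 17.1 = 1.71
  Elite: (700/2,000) × 37.2 = 13.02
Post-stratified estimate = 42.489 → 42.5%.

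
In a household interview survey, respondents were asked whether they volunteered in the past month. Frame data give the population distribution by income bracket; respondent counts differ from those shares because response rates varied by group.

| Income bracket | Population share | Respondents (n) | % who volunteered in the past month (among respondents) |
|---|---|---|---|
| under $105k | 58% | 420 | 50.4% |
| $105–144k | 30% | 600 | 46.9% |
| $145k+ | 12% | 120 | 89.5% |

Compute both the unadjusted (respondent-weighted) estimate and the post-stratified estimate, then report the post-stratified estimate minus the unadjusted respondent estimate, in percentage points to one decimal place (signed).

+1.4 percentage points

Unadjusted (pooled respondent) estimate weights by respondent counts:
  (420/1140)×50.4 + (600/1140)×46.9 + (120/1140)×89.5 = 52.6737%
Post-stratified estimate weights by population shares:
  0.58×50.4 + 0.3×46.9 + 0.12×89.5 = 54.042%
Difference = 54.042 − 52.6737 = 1.3683 pp.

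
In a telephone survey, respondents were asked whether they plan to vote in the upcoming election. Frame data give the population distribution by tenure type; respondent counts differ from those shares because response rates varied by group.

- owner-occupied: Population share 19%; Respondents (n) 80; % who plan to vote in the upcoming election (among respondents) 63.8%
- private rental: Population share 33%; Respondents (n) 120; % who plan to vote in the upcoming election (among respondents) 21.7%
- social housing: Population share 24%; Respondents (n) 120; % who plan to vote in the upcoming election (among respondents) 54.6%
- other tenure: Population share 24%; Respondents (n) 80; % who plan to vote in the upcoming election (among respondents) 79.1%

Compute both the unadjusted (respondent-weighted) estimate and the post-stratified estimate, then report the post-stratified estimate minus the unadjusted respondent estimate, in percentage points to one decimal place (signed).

-0.1 percentage points

Without adjustment, the pooled respondent share is:
  (80/400)×63.8 + (120/400)×21.7 + (120/400)×54.6 + (80/400)×79.1 = 51.47%
Post-stratifying to population shares instead:
  0.19×63.8 + 0.33×21.7 + 0.24×54.6 + 0.24×79.1 = 51.371%
Difference = 51.371 − 51.47 = -0.099 pp.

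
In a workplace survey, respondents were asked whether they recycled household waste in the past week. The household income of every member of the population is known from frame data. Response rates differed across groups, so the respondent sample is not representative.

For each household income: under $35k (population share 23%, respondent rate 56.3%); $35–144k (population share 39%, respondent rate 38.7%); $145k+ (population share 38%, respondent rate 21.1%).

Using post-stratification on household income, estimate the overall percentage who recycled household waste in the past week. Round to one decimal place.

36.1%

Weight each group's respondent value by its population share:
  under $35k: 0.23 × 56.3 = 12.949
  $35–144k: 0.39 × 38.7 = 15.093
  $145k+: 0.38 × 21.1 = 8.018
Post-stratified estimate = 36.06 → 36.1%.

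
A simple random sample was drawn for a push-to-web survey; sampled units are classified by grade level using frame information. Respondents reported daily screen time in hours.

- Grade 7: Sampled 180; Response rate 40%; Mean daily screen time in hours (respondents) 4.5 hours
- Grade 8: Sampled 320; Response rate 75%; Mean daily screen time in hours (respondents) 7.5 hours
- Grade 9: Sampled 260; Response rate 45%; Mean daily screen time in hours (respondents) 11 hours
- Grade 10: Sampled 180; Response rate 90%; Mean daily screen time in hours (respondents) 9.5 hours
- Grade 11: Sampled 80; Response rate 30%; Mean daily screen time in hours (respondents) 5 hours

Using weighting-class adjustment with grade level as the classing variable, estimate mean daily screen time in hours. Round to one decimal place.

8.0

Weighting each respondent by the inverse class response rate inflates each class back to its sampled size, so the class weight is n_sampled:
  Grade 7: 180 × 4.5 = 810
  Grade 8: 320 × 7.5 = 2400
  Grade 9: 260 × 11 = 2860
  Grade 10: 180 × 9.5 = 1710
  Grade 11: 80 × 5 = 400
Adjusted estimate = 8180 / 1,020 = 8.01961 → 8.0.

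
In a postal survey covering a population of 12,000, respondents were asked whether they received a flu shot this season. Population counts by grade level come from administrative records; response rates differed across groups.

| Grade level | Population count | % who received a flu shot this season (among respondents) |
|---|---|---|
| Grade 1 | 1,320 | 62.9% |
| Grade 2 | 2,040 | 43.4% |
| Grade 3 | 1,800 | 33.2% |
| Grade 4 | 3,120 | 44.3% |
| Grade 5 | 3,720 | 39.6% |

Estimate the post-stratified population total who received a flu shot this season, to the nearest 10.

5,170

Apply each group's respondent rate to its population count:
  Grade 1: 1,320 × 62.9% = 830.28
  Grade 2: 2,040 × 43.4% = 885.36
  Grade 3: 1,800 × 33.2% = 597.6
  Grade 4: 3,120 × 44.3% = 1382.16
  Grade 5: 3,720 × 39.6% = 1473.12
Estimated total = 5168.52 → 5,170.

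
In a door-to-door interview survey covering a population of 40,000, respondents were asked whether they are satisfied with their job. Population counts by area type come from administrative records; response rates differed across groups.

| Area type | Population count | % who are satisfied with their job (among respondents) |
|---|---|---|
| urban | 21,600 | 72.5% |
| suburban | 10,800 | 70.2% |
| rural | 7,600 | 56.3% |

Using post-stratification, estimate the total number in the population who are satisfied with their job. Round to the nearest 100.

Estimated count per cell = population count × respondent percentage:
  urban: 21,600 × 72.5% = 15,660
  suburban: 10,800 × 70.2% = 7581.6
  rural: 7,600 × 56.3% = 4278.8
Estimated total = 27520.4 → 27,500.

27,500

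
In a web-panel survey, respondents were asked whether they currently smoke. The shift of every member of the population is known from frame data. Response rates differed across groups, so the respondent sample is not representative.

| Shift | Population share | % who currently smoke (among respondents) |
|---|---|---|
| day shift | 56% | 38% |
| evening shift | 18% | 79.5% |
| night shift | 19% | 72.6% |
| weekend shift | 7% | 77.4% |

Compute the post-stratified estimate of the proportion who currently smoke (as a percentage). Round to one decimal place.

Post-stratification weights by population share, not respondent share:
  day shift: 0.56 × 38 = 21.28
  evening shift: 0.18 × 79.5 = 14.31
  night shift: 0.19 × 72.6 = 13.794
  weekend shift: 0.07 × 77.4 = 5.418
Post-stratified estimate = 54.802 → 54.8%.

54.8%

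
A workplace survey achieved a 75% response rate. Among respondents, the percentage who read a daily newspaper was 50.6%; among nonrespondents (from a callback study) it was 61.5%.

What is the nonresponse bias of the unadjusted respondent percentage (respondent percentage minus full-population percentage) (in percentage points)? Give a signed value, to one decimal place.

-2.7 percentage points

Nonresponse fraction = 1 − 0.75 = 0.25.
Bias = (nonresponse fraction) × (respondent percentage − nonrespondent percentage)
     = 0.25 × (50.6 − 61.5) = 0.25 × -10.9 = -2.725.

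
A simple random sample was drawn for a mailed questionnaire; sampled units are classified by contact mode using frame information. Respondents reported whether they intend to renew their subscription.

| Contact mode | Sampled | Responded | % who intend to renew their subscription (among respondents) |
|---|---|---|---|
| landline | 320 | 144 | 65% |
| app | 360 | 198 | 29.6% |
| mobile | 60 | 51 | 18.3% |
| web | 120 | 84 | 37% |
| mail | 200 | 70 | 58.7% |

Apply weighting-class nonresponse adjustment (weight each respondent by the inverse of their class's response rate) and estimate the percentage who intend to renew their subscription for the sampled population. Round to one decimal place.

46.0%

Class response rates: landline 144/320 = 45%, app 198/360 = 55%, mobile 51/60 = 85%, web 84/120 = 70%, mail 70/200 = 35%.
With weight = n_sampled/n_responded per class, the weighted class total is n_sampled:
  landline: 320 × 65 = 20,800
  app: 360 × 29.6 = 10,656
  mobile: 60 × 18.3 = 1098
  web: 120 × 37 = 4440
  mail: 200 × 58.7 = 11,740
Adjusted estimate = 48,734 / 1,060 = 45.9755 → 46.0%.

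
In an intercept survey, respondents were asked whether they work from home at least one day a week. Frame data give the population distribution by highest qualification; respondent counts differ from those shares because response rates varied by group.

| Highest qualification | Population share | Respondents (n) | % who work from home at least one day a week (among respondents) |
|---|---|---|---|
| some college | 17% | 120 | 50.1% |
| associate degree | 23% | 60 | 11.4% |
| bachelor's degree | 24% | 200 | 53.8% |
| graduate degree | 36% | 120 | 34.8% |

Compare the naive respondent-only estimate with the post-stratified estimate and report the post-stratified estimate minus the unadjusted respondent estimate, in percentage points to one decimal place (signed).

Without adjustment, the pooled respondent share is:
  (120/500)×50.1 + (60/500)×11.4 + (200/500)×53.8 + (120/500)×34.8 = 43.264%
Post-stratified estimate weights by population shares:
  0.17×50.1 + 0.23×11.4 + 0.24×53.8 + 0.36×34.8 = 36.579%
Difference = 36.579 − 43.264 = -6.685 pp.

-6.7 percentage points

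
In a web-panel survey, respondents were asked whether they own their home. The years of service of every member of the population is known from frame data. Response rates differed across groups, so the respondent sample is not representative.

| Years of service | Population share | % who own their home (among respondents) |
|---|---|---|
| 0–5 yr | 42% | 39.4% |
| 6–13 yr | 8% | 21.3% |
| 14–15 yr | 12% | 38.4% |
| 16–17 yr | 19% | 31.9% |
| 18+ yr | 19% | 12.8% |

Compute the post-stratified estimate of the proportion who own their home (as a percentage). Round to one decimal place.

31.4%

Reweight to the known years of service distribution:
  0–5 yr: 0.42 × 39.4 = 16.548
  6–13 yr: 0.08 × 21.3 = 1.704
  14–15 yr: 0.12 × 38.4 = 4.608
  16–17 yr: 0.19 × 31.9 = 6.061
  18+ yr: 0.19 × 12.8 = 2.432
Post-stratified estimate = 31.353 → 31.4%.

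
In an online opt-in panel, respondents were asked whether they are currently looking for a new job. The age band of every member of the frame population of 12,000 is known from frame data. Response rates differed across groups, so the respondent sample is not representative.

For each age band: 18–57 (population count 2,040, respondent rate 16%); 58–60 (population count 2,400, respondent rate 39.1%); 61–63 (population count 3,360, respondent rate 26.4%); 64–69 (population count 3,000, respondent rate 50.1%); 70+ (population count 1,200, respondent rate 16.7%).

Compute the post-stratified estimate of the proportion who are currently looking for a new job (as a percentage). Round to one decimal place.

32.1%

Reweight to the known age band distribution:
  18–57: (2,040/12,000) × 16 = 2.72
  58–60: (2,400/12,000) × 39.1 = 7.82
  61–63: (3,360/12,000) × 26.4 = 7.392
  64–69: (3,000/12,000) × 50.1 = 12.525
  70+: (1,200/12,000) × 16.7 = 1.67
Post-stratified estimate = 32.127 → 32.1%.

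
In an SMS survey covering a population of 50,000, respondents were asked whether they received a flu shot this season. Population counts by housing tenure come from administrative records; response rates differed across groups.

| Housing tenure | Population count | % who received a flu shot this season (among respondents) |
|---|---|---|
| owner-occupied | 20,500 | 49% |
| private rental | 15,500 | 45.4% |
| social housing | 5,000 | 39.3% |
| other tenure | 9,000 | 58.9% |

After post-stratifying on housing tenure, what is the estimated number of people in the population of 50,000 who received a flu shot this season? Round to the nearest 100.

24,300

Each cell contributes its population count × the respondent rate:
  owner-occupied: 20,500 × 49% = 10,045
  private rental: 15,500 × 45.4% = 7037
  social housing: 5,000 × 39.3% = 1965
  other tenure: 9,000 × 58.9% = 5301
Estimated total = 24,348 → 24,300.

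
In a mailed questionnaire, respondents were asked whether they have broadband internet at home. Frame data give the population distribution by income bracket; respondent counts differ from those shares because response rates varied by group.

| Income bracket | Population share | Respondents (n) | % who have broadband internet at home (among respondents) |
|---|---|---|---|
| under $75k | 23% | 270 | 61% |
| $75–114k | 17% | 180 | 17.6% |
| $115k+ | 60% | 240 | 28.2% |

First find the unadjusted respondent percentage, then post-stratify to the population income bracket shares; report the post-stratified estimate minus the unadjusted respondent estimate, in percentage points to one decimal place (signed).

-4.3 percentage points

Unadjusted (pooled respondent) estimate weights by respondent counts:
  (270/690)×61 + (180/690)×17.6 + (240/690)×28.2 = 38.2696%
Reweighting by population income bracket shares:
  0.23×61 + 0.17×17.6 + 0.6×28.2 = 33.942%
Difference = 33.942 − 38.2696 = -4.3276 pp.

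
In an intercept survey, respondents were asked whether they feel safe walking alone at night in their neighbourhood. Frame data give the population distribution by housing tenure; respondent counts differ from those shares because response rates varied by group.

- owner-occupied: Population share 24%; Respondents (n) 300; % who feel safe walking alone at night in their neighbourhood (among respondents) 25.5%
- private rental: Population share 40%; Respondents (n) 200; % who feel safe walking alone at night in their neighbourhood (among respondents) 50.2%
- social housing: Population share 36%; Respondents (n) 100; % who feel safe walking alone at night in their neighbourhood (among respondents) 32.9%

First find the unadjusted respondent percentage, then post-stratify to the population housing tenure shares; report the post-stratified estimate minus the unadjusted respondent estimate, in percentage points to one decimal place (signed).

Without adjustment, the pooled respondent share is:
  (300/600)×25.5 + (200/600)×50.2 + (100/600)×32.9 = 34.9667%
Post-stratified estimate weights by population shares:
  0.24×25.5 + 0.4×50.2 + 0.36×32.9 = 38.044%
Difference = 38.044 − 34.9667 = 3.0773 pp.

+3.1 percentage points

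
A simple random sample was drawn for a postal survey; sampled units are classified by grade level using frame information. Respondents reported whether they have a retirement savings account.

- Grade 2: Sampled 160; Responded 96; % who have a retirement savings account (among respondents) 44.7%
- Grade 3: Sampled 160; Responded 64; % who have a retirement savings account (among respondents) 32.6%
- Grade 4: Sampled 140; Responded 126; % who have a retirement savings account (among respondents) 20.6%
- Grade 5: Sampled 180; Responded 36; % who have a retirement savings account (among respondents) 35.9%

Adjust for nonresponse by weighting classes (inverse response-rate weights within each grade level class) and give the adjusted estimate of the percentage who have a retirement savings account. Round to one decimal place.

33.9%

Class response rates: Grade 2 96/160 = 60%, Grade 3 64/160 = 40%, Grade 4 126/140 = 90%, Grade 5 36/180 = 20%.
Each respondent's weight = sampled/responded in their class; summing within a class gives n_sampled, so:
  Grade 2: 160 × 44.7 = 7152
  Grade 3: 160 × 32.6 = 5216
  Grade 4: 140 × 20.6 = 2884
  Grade 5: 180 × 35.9 = 6462
Adjusted estimate = 21,714 / 640 = 33.9281 → 33.9%.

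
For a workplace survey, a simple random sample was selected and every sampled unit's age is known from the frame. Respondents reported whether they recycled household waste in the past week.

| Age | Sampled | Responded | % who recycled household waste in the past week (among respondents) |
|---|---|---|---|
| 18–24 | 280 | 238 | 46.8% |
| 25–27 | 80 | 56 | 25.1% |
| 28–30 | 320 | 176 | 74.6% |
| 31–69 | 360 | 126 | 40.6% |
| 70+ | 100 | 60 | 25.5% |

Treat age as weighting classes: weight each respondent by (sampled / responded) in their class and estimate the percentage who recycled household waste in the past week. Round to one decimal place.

Class response rates: 18–24 238/280 = 85%, 25–27 56/80 = 70%, 28–30 176/320 = 55%, 31–69 126/360 = 35%, 70+ 60/100 = 60%.
Each respondent's weight = sampled/responded in their class; summing within a class gives n_sampled, so:
  18–24: 280 × 46.8 = 13,104
  25–27: 80 × 25.1 = 2008
  28–30: 320 × 74.6 = 23,872
  31–69: 360 × 40.6 = 14,616
  70+: 100 × 25.5 = 2550
Adjusted estimate = 56,150 / 1,140 = 49.2544 → 49.3%.

49.3%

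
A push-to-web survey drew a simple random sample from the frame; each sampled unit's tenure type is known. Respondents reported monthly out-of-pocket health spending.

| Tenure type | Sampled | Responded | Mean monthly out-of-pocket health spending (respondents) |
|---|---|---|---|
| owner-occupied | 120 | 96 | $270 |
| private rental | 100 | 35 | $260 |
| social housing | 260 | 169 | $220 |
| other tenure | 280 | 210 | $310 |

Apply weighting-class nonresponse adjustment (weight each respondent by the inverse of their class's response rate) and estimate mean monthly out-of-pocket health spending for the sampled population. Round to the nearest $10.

Response rates by class: owner-occupied 96/120 = 80%, private rental 35/100 = 35%, social housing 169/260 = 65%, other tenure 210/280 = 75%.
With weight = n_sampled/n_responded per class, the weighted class total is n_sampled:
  owner-occupied: 120 × 270 = 32,400
  private rental: 100 × 260 = 26,000
  social housing: 260 × 220 = 57,200
  other tenure: 280 × 310 = 86,800
Adjusted estimate = 202,400 / 760 = 266.316 → $270.

$270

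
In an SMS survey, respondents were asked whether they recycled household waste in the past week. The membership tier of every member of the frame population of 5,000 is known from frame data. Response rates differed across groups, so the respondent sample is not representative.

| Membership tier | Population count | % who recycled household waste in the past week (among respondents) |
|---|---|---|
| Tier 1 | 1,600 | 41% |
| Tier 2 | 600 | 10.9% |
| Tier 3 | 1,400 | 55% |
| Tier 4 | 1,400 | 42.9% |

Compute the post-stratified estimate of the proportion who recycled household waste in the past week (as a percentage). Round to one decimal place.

Post-stratification weights by population share, not respondent share:
  Tier 1: (1,600/5,000) × 41 = 13.12
  Tier 2: (600/5,000) × 10.9 = 1.308
  Tier 3: (1,400/5,000) × 55 = 15.4
  Tier 4: (1,400/5,000) × 42.9 = 12.012
Post-stratified estimate = 41.84 → 41.8%.

41.8%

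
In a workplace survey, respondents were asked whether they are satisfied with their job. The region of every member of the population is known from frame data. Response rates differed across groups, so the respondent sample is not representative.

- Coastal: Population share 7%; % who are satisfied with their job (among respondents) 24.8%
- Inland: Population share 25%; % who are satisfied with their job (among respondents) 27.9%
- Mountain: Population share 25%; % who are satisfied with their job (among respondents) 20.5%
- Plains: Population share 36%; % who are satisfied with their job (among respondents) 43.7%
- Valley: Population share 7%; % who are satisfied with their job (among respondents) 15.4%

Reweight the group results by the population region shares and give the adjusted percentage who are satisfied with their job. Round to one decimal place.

30.6%

Reweight to the known region distribution:
  Coastal: 0.07 × 24.8 = 1.736
  Inland: 0.25 × 27.9 = 6.975
  Mountain: 0.25 × 20.5 = 5.125
  Plains: 0.36 × 43.7 = 15.732
  Valley: 0.07 × 15.4 = 1.078
Post-stratified estimate = 30.646 → 30.6%.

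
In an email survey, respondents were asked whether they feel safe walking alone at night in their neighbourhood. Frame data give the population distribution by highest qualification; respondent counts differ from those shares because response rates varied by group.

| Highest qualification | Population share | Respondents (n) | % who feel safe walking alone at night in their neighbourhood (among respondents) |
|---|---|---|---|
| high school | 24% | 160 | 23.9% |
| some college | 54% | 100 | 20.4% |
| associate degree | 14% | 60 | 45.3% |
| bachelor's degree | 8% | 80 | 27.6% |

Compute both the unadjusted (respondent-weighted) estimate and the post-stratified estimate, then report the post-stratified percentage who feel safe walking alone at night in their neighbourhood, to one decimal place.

Naive respondent-only estimate (weights = respondent counts):
  (160/400)×23.9 + (100/400)×20.4 + (60/400)×45.3 + (80/400)×27.6 = 26.975%
Post-stratifying to population shares instead:
  0.24×23.9 + 0.54×20.4 + 0.14×45.3 + 0.08×27.6 = 25.302%

25.3%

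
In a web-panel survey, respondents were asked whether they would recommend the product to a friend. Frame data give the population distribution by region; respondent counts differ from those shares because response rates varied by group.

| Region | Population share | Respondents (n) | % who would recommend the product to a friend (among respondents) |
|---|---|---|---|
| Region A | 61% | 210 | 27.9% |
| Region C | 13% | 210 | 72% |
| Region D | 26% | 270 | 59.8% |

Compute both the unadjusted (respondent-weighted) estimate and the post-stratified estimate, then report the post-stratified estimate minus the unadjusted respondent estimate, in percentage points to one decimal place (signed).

-11.9 percentage points

Naive respondent-only estimate (weights = respondent counts):
  (210/690)×27.9 + (210/690)×72 + (270/690)×59.8 = 53.8043%
Post-stratifying to population shares instead:
  0.61×27.9 + 0.13×72 + 0.26×59.8 = 41.927%
Difference = 41.927 − 53.8043 = -11.8773 pp.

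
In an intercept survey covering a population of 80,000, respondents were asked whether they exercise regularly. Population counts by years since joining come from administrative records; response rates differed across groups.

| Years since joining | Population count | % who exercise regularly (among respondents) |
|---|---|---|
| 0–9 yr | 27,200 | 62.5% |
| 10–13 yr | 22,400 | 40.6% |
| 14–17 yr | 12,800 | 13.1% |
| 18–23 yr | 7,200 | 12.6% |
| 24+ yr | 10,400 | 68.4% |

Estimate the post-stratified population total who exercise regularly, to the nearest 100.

35,800

Estimated count per cell = population count × respondent percentage:
  0–9 yr: 27,200 × 62.5% = 17,000
  10–13 yr: 22,400 × 40.6% = 9094.4
  14–17 yr: 12,800 × 13.1% = 1676.8
  18–23 yr: 7,200 × 12.6% = 907.2
  24+ yr: 10,400 × 68.4% = 7113.6
Estimated total = 35,792 → 35,800.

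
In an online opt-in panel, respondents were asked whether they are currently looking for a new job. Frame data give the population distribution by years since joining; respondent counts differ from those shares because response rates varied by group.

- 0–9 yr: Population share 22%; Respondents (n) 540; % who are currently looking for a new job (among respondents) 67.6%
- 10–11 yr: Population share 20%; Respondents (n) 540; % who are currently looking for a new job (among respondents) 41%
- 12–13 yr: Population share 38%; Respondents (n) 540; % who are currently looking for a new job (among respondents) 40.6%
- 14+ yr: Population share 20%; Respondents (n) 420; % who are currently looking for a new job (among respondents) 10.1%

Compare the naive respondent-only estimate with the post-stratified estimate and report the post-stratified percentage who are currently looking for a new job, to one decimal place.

40.5%

Without adjustment, the pooled respondent share is:
  (540/2040)×67.6 + (540/2040)×41 + (540/2040)×40.6 + (420/2040)×10.1 = 41.5735%
Reweighting by population years since joining shares:
  0.22×67.6 + 0.2×41 + 0.38×40.6 + 0.2×10.1 = 40.52%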